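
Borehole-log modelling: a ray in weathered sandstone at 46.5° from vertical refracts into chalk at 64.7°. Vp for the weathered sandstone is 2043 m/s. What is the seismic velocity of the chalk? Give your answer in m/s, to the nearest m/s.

Snell's law: sin 46.5°/V₁ = sin 64.7°/V₂.
V₂ = V₁·sin 64.7°/sin 46.5° = 2043 × 1.2464 = 2546.33 m/s.

2546 m/s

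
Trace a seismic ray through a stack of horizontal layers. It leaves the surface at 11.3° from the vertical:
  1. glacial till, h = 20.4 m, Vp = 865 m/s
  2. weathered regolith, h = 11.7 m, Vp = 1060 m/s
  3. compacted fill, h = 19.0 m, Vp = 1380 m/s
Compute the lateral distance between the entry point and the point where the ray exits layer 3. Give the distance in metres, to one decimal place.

13.2 m

p = sin θ₁/V₁ = sin 11.3°/865 = 2.2653e-04 s/m is conserved through the stack.
Layer 1: θ = 11.30°; offset = 20.4·tan 11.30° = 4.076 m.
Layer 2: sin θ = p·1060 = 0.2401 → θ = 13.89°; offset = 11.7·tan 13.89° = 2.894 m.
Layer 3: sin θ = p·1380 = 0.3126 → θ = 18.22°; offset = 19.0·tan 18.22° = 6.253 m.
Σ offsets = 13.223 m.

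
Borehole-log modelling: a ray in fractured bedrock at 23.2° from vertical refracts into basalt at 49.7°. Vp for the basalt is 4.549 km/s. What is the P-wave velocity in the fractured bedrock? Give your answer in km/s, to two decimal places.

2.35 km/s

sin 23.2° = 0.3939; sin 49.7° = 0.7627.
V₁ = V₂·(sin θ₁/sin θ₂) = 4.549·(0.3939/0.7627) = 2.35 km/s.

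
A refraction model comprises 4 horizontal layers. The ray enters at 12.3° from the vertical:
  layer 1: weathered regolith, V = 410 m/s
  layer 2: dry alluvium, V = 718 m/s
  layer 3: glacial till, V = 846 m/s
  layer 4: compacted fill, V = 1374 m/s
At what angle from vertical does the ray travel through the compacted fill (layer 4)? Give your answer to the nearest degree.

46°

Snell's law across each interface conserves sin θ / V, so sin θ_4 = V_4·sin θ₁/V₁.
sin θ_4 = 1374 × sin 12.3° / 410 = 0.7139.
θ_4 = 45.55° from the vertical.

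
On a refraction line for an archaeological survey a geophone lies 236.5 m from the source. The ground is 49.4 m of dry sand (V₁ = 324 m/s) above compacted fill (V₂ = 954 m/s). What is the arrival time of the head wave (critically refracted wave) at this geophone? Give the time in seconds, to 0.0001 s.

0.5347 s

θ_c = arcsin(V₁/V₂) = arcsin(324/954) = 19.85°, cos θ_c = 0.9406.
Intercept time tᵢ = 2h cos θ_c / V₁ = 2·49.4·0.9406/324 = 0.28681 s.
t = x/V₂ + tᵢ = 236.5/954 + 0.28681 = 0.53472 s.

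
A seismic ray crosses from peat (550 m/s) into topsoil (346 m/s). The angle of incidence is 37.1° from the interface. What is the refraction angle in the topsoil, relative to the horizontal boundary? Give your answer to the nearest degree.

Angle from the normal: 90° − 37.1° = 52.9°.
sin θ₁/V₁ = sin θ₂/V₂ ⇒ sin θ₂ = 346·sin 52.9°/550 = 346·0.7976/550 = 0.5018.
θ₂ = arcsin 0.5018 = 30.12° from the normal.
From the interface: 90° − 30.12° = 59.88°.

60°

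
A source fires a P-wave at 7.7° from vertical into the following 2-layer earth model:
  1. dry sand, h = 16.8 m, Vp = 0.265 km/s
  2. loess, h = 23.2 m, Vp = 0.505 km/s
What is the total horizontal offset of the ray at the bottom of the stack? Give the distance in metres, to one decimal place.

8.4 m

Ray parameter p = sin 7.7° / 0.265 km/s = 5.0561e-01 s/km.
Layer 1: θ = 7.70°; offset = 16.8·tan 7.70° = 2.271 m.
Layer 2: sin θ = p·0.505 = 0.2553 → θ = 14.79°; offset = 23.2·tan 14.79° = 6.127 m.
Summing the layer offsets gives 8.398 m.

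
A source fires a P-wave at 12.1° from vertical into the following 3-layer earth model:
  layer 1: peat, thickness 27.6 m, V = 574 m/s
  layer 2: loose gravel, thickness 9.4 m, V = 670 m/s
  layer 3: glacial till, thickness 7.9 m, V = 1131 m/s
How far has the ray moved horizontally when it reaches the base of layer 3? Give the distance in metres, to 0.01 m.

11.87 m

Apply Snell's law at each interface; in layer i the horizontal offset is hᵢ·tan θᵢ.
Layer 1: θ = 12.10°; offset = 27.6·tan 12.10° = 5.9169 m.
Layer 2: sin θ = 670·sin 12.1°/574 = 0.2447, θ = 14.16°; offset = 9.4·tan 14.16° = 2.3721 m.
Layer 3: sin θ = 1131·sin 12.1°/574 = 0.4130, θ = 24.40°; offset = 7.9·tan 24.40° = 3.5828 m.
Summing the layer offsets gives 11.8718 m.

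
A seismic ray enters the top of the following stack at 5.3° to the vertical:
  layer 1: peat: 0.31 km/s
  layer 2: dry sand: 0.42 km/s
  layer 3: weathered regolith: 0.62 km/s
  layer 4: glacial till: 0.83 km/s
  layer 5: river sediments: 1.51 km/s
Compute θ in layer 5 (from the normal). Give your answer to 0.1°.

26.7°

Snell's law across each interface conserves sin θ / V, so sin θ_5 = V_5·sin θ₁/V₁.
sin θ_5 = 1.51 × sin 5.3° / 0.31 = 0.4499.
θ_5 = arcsin 0.4499 = 26.74°.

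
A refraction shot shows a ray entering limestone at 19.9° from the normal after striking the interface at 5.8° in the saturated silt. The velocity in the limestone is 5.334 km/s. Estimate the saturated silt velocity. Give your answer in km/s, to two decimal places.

1.58 km/s

sin 5.8° = 0.1011; sin 19.9° = 0.3404.
V₁ = V₂·(sin θ₁/sin θ₂) = 5.334·(0.1011/0.3404) = 1.58 km/s.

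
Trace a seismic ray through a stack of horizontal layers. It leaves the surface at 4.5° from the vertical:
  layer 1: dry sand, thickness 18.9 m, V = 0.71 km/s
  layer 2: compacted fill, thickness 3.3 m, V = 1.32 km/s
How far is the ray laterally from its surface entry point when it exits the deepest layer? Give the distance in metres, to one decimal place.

Ray parameter p = sin 4.5° / 0.71 km/s = 1.1051e-01 s/km.
Layer 1: θ = 4.50°; offset = 18.9·tan 4.50° = 1.487 m.
Layer 2: sin θ = p·1.32 = 0.1459 → θ = 8.39°; offset = 3.3·tan 8.39° = 0.487 m.
Total horizontal offset = 1.974 m.

2.0 m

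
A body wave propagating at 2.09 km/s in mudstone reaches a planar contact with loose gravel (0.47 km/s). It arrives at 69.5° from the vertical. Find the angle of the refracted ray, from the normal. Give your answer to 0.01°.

sin θ₁/V₁ = sin θ₂/V₂ ⇒ sin θ₂ = 0.47·sin 69.5°/2.09 = 0.47·0.9367/2.09 = 0.2106.
θ₂ = sin⁻¹(0.2106) = 12.16° (from vertical).

12.16°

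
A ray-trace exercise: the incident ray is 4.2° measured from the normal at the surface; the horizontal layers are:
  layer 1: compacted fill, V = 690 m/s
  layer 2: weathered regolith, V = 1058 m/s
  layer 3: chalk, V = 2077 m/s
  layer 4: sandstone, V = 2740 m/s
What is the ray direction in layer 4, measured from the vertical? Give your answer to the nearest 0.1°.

16.9°

Snell's law across each interface conserves sin θ / V, so sin θ_4 = V_4·sin θ₁/V₁.
sin θ_4 = 2740 × sin 4.2° / 690 = 0.2908.
θ_4 = arcsin 0.2908 = 16.91°.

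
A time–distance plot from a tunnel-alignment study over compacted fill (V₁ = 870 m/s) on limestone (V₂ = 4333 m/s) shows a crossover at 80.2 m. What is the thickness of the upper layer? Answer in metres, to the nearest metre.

33 m

x_cross = 2h·√((V₂+V₁)/(V₂−V₁)) → h = x_cross / (2·√((V₂+V₁)/(V₂−V₁))).
√((V₂+V₁)/(V₂−V₁)) = √((4333+870)/(4333−870)) = 1.2257.
h = 80.2 / (2·1.2257) = 32.71 m.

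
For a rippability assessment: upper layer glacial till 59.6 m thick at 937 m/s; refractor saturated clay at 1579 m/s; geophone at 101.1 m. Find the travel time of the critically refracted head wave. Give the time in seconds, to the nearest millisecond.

0.166 s

t = x/V₂ + 2h·√(V₂²−V₁²)/(V₁V₂).
√(V₂²−V₁²) = √(1579²−937²) = 1270.9 m/s; delay term = 2·59.6·1270.9/(937·1579) = 0.10239 s.
t = 101.1/1579 + 0.10239 = 0.16642 s.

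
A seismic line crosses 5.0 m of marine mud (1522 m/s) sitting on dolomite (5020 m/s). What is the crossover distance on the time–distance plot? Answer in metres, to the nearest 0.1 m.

13.7 m

θ_c = arcsin(1522/5020) = 17.65°, so cos θ_c = 0.9529 and tᵢ = 2h cos θ_c/V₁ = 0.0063 s.
At crossover x/V₁ = x/V₂ + tᵢ ⇒ x = tᵢ/(1/V₁ − 1/V₂) = 0.00626/(6.5703e-04 − 1.9920e-04) = 13.68 m.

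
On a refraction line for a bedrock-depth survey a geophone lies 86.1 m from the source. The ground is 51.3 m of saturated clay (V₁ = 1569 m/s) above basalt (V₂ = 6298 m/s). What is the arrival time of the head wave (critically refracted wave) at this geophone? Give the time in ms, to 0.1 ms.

77.0 ms

θ_c = arcsin(V₁/V₂) = arcsin(1569/6298) = 14.43°, cos θ_c = 0.9685.
Intercept time tᵢ = 2h cos θ_c / V₁ = 2·51.3·0.9685/1569 = 0.06333 s.
t = x/V₂ + tᵢ = 86.1/6298 + 0.06333 = 0.07700 s.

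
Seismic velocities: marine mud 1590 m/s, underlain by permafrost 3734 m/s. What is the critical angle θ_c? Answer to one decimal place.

At critical incidence the refracted ray runs along the interface (θ₂ = 90°), so sin θ_c = V₁/V₂.
θ_c = arcsin(1590/3734) = arcsin 0.4258 = 25.20°.

25.2°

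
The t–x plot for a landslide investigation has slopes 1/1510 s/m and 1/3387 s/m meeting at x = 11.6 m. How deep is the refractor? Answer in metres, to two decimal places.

x_cross = 2h·√((V₂+V₁)/(V₂−V₁)) → h = x_cross / (2·√((V₂+V₁)/(V₂−V₁))).
√((V₂+V₁)/(V₂−V₁)) = √((3387+1510)/(3387−1510)) = 1.6152.
h = 11.6 / (2·1.6152) = 3.59 m.

3.59 m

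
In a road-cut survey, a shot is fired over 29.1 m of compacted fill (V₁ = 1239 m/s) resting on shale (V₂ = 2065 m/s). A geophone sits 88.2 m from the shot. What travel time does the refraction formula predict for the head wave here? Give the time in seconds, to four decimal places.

θ_c = arcsin(V₁/V₂) = arcsin(1239/2065) = 36.87°, cos θ_c = 0.8000.
Intercept time tᵢ = 2h cos θ_c / V₁ = 2·29.1·0.8000/1239 = 0.03758 s.
t = x/V₂ + tᵢ = 88.2/2065 + 0.03758 = 0.08029 s.

0.0803 s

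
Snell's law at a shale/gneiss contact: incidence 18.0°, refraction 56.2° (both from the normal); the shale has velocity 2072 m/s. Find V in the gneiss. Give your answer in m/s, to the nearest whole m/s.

5572 m/s

sin 18.0° = 0.3090; sin 56.2° = 0.8310.
V₂ = V₁·(sin θ₂/sin θ₁) = 2072·(0.8310/0.3090) = 5571.86 m/s.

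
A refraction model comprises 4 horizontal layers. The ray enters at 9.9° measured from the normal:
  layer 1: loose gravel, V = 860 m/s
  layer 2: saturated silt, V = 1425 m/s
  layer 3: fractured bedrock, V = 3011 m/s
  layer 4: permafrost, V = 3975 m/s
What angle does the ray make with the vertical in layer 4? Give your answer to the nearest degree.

53°

Ray parameter p = sin 9.9° / 860 = 1.9992e-04 s/m.
sin θ_4 = p·V_4 = 1.9992e-04 × 3975 = 0.7947.
θ_4 = arcsin 0.7947 = 52.62°.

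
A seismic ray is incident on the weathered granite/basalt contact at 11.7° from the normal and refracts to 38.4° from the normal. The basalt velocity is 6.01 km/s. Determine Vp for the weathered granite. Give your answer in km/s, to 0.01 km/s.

1.96 km/s

sin 11.7° = 0.2028; sin 38.4° = 0.6211.
V₁ = V₂·(sin θ₁/sin θ₂) = 6.01·(0.2028/0.6211) = 1.96 km/s.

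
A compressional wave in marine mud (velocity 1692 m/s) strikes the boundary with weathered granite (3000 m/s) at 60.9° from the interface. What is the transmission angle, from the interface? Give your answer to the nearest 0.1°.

Convert to the normal: θ₁ = 90° − 60.9° = 29.1°.
sin θ₁/V₁ = sin θ₂/V₂ ⇒ sin θ₂ = 3000·sin 29.1°/1692 = 3000·0.4863/1692 = 0.8623.
θ₂ = sin⁻¹(0.8623) = 59.58° (from vertical).
From the interface: 90° − 59.58° = 30.42°.

30.4°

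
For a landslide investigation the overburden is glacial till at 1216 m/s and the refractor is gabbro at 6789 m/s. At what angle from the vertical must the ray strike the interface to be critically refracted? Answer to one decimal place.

At critical incidence the refracted ray runs along the interface (θ₂ = 90°), so sin θ_c = V₁/V₂.
θ_c = arcsin(1216/6789) = arcsin 0.1791 = 10.32°.

10.3°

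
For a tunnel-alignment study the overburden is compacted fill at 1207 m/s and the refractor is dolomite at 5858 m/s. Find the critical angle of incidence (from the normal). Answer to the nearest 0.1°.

At critical incidence the refracted ray runs along the interface (θ₂ = 90°), so sin θ_c = V₁/V₂.
θ_c = arcsin(1207/5858) = arcsin 0.2060 = 11.89°.

11.9°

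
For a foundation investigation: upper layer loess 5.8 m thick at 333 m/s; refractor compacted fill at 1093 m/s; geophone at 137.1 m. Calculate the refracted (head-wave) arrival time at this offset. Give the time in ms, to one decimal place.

θ_c = arcsin(V₁/V₂) = arcsin(333/1093) = 17.74°, cos θ_c = 0.9525.
Intercept time tᵢ = 2h cos θ_c / V₁ = 2·5.8·0.9525/333 = 0.03318 s.
t = x/V₂ + tᵢ = 137.1/1093 + 0.03318 = 0.15861 s.

158.6 ms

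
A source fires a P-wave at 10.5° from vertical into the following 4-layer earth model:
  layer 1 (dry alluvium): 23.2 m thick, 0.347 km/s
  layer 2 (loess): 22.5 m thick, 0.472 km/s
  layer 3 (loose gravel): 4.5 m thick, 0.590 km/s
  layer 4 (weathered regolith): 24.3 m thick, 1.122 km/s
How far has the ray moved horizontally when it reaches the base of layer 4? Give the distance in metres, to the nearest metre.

29 m

p = sin θ₁/V₁ = sin 10.5°/0.347 = 5.2517e-01 s/km is conserved through the stack.
Layer 1: θ = 10.50°; offset = 23.2·tan 10.50° = 4.300 m.
Layer 2: sin θ = p·0.472 = 0.2479 → θ = 14.35°; offset = 22.5·tan 14.35° = 5.757 m.
Layer 3: sin θ = p·0.590 = 0.3099 → θ = 18.05°; offset = 4.5·tan 18.05° = 1.467 m.
Layer 4: sin θ = p·1.122 = 0.5892 → θ = 36.10°; offset = 24.3·tan 36.10° = 17.722 m.
Summing the layer offsets gives 29.246 m.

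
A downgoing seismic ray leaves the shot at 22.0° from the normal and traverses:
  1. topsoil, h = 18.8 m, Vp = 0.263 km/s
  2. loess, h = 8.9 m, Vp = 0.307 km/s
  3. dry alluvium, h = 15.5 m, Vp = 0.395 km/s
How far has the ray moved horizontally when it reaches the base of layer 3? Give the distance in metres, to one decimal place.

Apply Snell's law at each interface; in layer i the horizontal offset is hᵢ·tan θᵢ.
Layer 1: θ = 22.00°; offset = 18.8·tan 22.00° = 7.596 m.
Layer 2: sin θ = 0.307·sin 22.0°/0.263 = 0.4373, θ = 25.93°; offset = 8.9·tan 25.93° = 4.327 m.
Layer 3: sin θ = 0.395·sin 22.0°/0.263 = 0.5626, θ = 34.24°; offset = 15.5·tan 34.24° = 10.549 m.
Σ offsets = 22.472 m.

22.5 m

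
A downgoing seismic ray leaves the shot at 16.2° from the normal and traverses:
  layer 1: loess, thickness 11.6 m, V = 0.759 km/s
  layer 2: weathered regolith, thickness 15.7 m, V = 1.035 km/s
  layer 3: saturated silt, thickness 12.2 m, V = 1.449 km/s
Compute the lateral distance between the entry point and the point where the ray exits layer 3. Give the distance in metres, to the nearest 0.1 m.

Apply Snell's law at each interface; in layer i the horizontal offset is hᵢ·tan θᵢ.
Layer 1: θ = 16.20°; offset = 11.6·tan 16.20° = 3.370 m.
Layer 2: sin θ = 1.035·sin 16.2°/0.759 = 0.3804, θ = 22.36°; offset = 15.7·tan 22.36° = 6.459 m.
Layer 3: sin θ = 1.449·sin 16.2°/0.759 = 0.5326, θ = 32.18°; offset = 12.2·tan 32.18° = 7.678 m.
Summing the layer offsets gives 17.506 m.

17.5 m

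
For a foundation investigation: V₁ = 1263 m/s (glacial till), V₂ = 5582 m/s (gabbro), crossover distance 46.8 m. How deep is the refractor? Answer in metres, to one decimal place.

18.6 m

h = (x_cross/2)·√((V₂−V₁)/(V₂+V₁)).
(V₂−V₁)/(V₂+V₁) = (5582−1263)/(5582+1263) = 0.6310; √ = 0.7943.
h = (46.8/2)·0.7943 = 18.59 m.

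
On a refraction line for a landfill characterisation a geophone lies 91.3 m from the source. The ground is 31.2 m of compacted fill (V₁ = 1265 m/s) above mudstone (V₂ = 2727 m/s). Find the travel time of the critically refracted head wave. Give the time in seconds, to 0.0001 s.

0.0772 s

t = x/V₂ + 2h·√(V₂²−V₁²)/(V₁V₂).
√(V₂²−V₁²) = √(2727²−1265²) = 2415.8 m/s; delay term = 2·31.2·2415.8/(1265·2727) = 0.04370 s.
t = 91.3/2727 + 0.04370 = 0.07718 s.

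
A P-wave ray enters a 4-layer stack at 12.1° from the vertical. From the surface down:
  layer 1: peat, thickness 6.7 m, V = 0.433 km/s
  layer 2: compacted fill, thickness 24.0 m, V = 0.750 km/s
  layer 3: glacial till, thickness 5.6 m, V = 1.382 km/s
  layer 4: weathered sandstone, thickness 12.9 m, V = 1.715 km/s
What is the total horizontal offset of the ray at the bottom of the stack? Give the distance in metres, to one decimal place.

p = sin θ₁/V₁ = sin 12.1°/0.433 = 4.8411e-01 s/km is conserved through the stack.
Layer 1: θ = 12.10°; offset = 6.7·tan 12.10° = 1.436 m.
Layer 2: sin θ = p·0.750 = 0.3631 → θ = 21.29°; offset = 24.0·tan 21.29° = 9.352 m.
Layer 3: sin θ = p·1.382 = 0.6690 → θ = 41.99°; offset = 5.6·tan 41.99° = 5.041 m.
Layer 4: sin θ = p·1.715 = 0.8302 → θ = 56.12°; offset = 12.9·tan 56.12° = 19.215 m.
Total horizontal offset = 35.044 m.

35.0 m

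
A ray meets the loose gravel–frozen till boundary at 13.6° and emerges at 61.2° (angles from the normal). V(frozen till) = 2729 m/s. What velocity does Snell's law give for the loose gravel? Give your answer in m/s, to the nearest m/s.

732 m/s

Snell's law: sin 13.6°/V₁ = sin 61.2°/V₂.
V₁ = V₂·sin 13.6°/sin 61.2° = 2729 × 0.2683 = 732.28 m/s.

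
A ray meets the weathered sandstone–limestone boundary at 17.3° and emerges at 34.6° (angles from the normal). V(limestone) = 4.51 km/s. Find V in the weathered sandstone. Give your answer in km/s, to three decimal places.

sin 17.3° = 0.2974; sin 34.6° = 0.5678.
V₁ = V₂·(sin θ₁/sin θ₂) = 4.51·(0.2974/0.5678) = 2.362 km/s.

2.362 km/s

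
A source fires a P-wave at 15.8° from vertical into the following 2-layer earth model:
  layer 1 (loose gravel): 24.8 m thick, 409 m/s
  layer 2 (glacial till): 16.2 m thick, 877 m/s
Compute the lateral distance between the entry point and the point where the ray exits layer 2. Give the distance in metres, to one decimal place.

p = sin θ₁/V₁ = sin 15.8°/409 = 6.6572e-04 s/m is conserved through the stack.
Layer 1: θ = 15.80°; offset = 24.8·tan 15.80° = 7.018 m.
Layer 2: sin θ = p·877 = 0.5838 → θ = 35.72°; offset = 16.2·tan 35.72° = 11.650 m.
Total horizontal offset = 18.668 m.

18.7 m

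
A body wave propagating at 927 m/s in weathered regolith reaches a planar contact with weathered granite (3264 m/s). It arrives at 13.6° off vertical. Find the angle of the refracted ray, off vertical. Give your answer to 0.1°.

55.9°

Snell's law: sin θ₂ = (V₂/V₁)·sin θ₁ = (3264/927)·sin 13.6° = 0.8279.
θ₂ = sin⁻¹(0.8279) = 55.89° (from vertical).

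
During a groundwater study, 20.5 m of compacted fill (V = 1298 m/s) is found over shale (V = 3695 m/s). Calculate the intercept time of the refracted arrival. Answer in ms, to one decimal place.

θ_c = arcsin(V₁/V₂) = arcsin(1298/3695) = 20.57°; cos θ_c = 0.9363.
tᵢ = 2h·cos θ_c / V₁ = 2·20.5·0.9363 / 1298 = 0.02957 s.

29.6 ms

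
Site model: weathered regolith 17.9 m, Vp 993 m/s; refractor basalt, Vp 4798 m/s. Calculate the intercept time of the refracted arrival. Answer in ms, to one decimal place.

35.3 ms

tᵢ = 2h·√(V₂²−V₁²)/(V₁V₂).
√(V₂²−V₁²) = √(4798²−993²) = 4694.1 m/s.
tᵢ = 2·17.9·4694.1/(993·4798) = 0.03527 s.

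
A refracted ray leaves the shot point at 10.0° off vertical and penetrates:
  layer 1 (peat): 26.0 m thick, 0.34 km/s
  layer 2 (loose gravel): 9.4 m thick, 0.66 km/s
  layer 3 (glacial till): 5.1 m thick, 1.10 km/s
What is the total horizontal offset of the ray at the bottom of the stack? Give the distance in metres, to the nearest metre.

p = sin θ₁/V₁ = sin 10.0°/0.34 = 5.1073e-01 s/km is conserved through the stack.
Layer 1: θ = 10.00°; offset = 26.0·tan 10.00° = 4.585 m.
Layer 2: sin θ = p·0.66 = 0.3371 → θ = 19.70°; offset = 9.4·tan 19.70° = 3.366 m.
Layer 3: sin θ = p·1.10 = 0.5618 → θ = 34.18°; offset = 5.1·tan 34.18° = 3.463 m.
Summing the layer offsets gives 11.413 m.

11 m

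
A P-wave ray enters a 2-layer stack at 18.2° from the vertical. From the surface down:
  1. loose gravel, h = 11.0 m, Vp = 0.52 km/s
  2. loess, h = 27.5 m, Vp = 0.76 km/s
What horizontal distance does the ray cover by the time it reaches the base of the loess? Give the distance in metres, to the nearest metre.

Ray parameter p = sin 18.2° / 0.52 km/s = 6.0064e-01 s/km.
Layer 1: θ = 18.20°; offset = 11.0·tan 18.20° = 3.617 m.
Layer 2: sin θ = p·0.76 = 0.4565 → θ = 27.16°; offset = 27.5·tan 27.16° = 14.109 m.
Σ offsets = 17.726 m.

18 m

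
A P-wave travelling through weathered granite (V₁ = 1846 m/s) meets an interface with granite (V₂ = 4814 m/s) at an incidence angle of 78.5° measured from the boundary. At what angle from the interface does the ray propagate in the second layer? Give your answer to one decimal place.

58.7°

Convert to the normal: θ₁ = 90° − 78.5° = 11.5°.
sin θ₁/V₁ = sin θ₂/V₂ ⇒ sin θ₂ = 4814·sin 11.5°/1846 = 4814·0.1994/1846 = 0.5199.
θ₂ = sin⁻¹(0.5199) = 31.33° (from vertical).
From the interface: 90° − 31.33° = 58.67°.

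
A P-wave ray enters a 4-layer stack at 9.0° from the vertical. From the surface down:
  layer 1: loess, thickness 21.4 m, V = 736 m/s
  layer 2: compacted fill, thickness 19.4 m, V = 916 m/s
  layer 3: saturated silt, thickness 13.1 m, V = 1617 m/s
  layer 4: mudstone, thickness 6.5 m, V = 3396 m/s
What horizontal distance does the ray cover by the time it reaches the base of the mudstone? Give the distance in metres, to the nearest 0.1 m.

p = sin θ₁/V₁ = sin 9.0°/736 = 2.1255e-04 s/m is conserved through the stack.
Layer 1: θ = 9.00°; offset = 21.4·tan 9.00° = 3.389 m.
Layer 2: sin θ = p·916 = 0.1947 → θ = 11.23°; offset = 19.4·tan 11.23° = 3.851 m.
Layer 3: sin θ = p·1617 = 0.3437 → θ = 20.10°; offset = 13.1·tan 20.10° = 4.794 m.
Layer 4: sin θ = p·3396 = 0.7218 → θ = 46.20°; offset = 6.5·tan 46.20° = 6.779 m.
Total horizontal offset = 18.814 m.

18.8 m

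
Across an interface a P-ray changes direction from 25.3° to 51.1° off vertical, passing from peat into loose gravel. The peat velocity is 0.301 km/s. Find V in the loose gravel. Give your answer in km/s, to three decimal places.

0.548 km/s

Snell's law: sin 25.3°/V₁ = sin 51.1°/V₂.
V₂ = V₁·sin 51.1°/sin 25.3° = 0.301 × 1.8211 = 0.548 km/s.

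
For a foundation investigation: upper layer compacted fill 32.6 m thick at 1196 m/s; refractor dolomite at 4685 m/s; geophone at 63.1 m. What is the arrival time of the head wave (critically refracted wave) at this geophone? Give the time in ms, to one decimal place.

66.2 ms

t = x/V₂ + 2h·√(V₂²−V₁²)/(V₁V₂).
√(V₂²−V₁²) = √(4685²−1196²) = 4529.8 m/s; delay term = 2·32.6·4529.8/(1196·4685) = 0.05271 s.
t = 63.1/4685 + 0.05271 = 0.06618 s.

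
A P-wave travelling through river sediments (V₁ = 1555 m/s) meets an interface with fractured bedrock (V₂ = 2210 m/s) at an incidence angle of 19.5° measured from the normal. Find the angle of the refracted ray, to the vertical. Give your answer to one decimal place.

Snell's law: sin θ₂ = (V₂/V₁)·sin θ₁ = (2210/1555)·sin 19.5° = 0.4744.
θ₂ = arcsin 0.4744 = 28.32° from the normal.

28.3°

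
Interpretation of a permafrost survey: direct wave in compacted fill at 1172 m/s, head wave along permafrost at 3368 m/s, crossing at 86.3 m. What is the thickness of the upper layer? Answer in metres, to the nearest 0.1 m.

h = (x_cross/2)·√((V₂−V₁)/(V₂+V₁)).
(V₂−V₁)/(V₂+V₁) = (3368−1172)/(3368+1172) = 0.4837; √ = 0.6955.
h = (86.3/2)·0.6955 = 30.01 m.

30.0 m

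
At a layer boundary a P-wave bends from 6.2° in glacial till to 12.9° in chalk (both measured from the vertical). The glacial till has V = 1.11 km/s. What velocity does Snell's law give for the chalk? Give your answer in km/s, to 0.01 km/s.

sin 6.2° = 0.1080; sin 12.9° = 0.2233.
V₂ = V₁·(sin θ₂/sin θ₁) = 1.11·(0.2233/0.1080) = 2.29 km/s.

2.29 km/s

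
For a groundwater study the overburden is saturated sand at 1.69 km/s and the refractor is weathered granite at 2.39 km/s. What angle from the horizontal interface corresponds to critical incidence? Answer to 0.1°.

45.0°

At critical incidence the refracted ray runs along the interface (θ₂ = 90°), so sin θ_c = V₁/V₂.
θ_c = arcsin(1.69/2.39) = arcsin 0.7071 = 45.00°.
Measured from the interface: 90° − 45.00° = 45.00°.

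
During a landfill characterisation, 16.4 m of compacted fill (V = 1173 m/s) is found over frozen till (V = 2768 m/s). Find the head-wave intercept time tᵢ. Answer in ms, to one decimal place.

θ_c = arcsin(V₁/V₂) = arcsin(1173/2768) = 25.07°; cos θ_c = 0.9058.
tᵢ = 2h·cos θ_c / V₁ = 2·16.4·0.9058 / 1173 = 0.02533 s.

25.3 ms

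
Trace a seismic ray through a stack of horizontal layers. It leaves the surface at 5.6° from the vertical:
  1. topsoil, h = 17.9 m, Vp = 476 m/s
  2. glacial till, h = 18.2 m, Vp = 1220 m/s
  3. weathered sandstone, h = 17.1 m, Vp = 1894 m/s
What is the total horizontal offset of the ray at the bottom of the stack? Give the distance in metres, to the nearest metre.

Ray parameter p = sin 5.6° / 476 m/s = 2.0501e-04 s/m.
Layer 1: θ = 5.60°; offset = 17.9·tan 5.60° = 1.755 m.
Layer 2: sin θ = p·1220 = 0.2501 → θ = 14.48°; offset = 18.2·tan 14.48° = 4.701 m.
Layer 3: sin θ = p·1894 = 0.3883 → θ = 22.85°; offset = 17.1·tan 22.85° = 7.205 m.
Σ offsets = 13.661 m.

14 m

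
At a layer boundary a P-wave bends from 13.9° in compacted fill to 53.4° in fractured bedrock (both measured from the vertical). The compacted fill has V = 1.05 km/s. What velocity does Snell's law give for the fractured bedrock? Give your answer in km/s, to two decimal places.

sin 13.9° = 0.2402; sin 53.4° = 0.8028.
V₂ = V₁·(sin θ₂/sin θ₁) = 1.05·(0.8028/0.2402) = 3.51 km/s.

3.51 km/s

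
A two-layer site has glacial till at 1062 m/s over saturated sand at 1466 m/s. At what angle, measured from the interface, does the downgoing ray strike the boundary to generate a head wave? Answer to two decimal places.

43.58°

At critical incidence the refracted ray runs along the interface (θ₂ = 90°), so sin θ_c = V₁/V₂.
θ_c = arcsin(1062/1466) = arcsin 0.7244 = 46.42°.
Measured from the interface: 90° − 46.42° = 43.58°.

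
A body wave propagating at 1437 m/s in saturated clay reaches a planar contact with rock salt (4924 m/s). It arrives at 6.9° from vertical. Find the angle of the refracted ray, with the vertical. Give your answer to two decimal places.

Snell's law: sin θ₂ = (V₂/V₁)·sin θ₁ = (4924/1437)·sin 6.9° = 0.4117.
θ₂ = sin⁻¹(0.4117) = 24.31° (from vertical).

24.31°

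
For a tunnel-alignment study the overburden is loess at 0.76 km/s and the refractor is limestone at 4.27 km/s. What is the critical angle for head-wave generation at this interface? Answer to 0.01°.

10.25°

At critical incidence the refracted ray runs along the interface (θ₂ = 90°), so sin θ_c = V₁/V₂.
θ_c = arcsin(0.76/4.27) = arcsin 0.1780 = 10.25°.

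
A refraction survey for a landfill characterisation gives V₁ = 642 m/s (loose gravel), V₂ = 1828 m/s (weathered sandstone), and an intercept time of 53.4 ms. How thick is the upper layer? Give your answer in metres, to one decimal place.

18.3 m

θ_c = arcsin(642/1828) = 20.56°; cos θ_c = 0.9363.
tᵢ = 2h cos θ_c/V₁ ⇒ h = tᵢ·V₁/(2 cos θ_c) = 0.0534·642/(2·0.9363) = 18.31 m.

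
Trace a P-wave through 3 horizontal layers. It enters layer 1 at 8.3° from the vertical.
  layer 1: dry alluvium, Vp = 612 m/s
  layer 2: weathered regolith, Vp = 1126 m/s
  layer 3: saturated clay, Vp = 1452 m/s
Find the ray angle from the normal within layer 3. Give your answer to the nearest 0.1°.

20.0°

Snell's law across each interface conserves sin θ / V, so sin θ_3 = V_3·sin θ₁/V₁.
sin θ_3 = 1452 × sin 8.3° / 612 = 0.3425.
θ_3 = arcsin 0.3425 = 20.03°.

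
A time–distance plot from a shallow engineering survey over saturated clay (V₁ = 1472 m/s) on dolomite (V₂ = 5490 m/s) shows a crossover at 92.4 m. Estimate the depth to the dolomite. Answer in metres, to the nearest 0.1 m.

x_cross = 2h·√((V₂+V₁)/(V₂−V₁)) → h = x_cross / (2·√((V₂+V₁)/(V₂−V₁))).
√((V₂+V₁)/(V₂−V₁)) = √((5490+1472)/(5490−1472)) = 1.3163.
h = 92.4 / (2·1.3163) = 35.10 m.

35.1 m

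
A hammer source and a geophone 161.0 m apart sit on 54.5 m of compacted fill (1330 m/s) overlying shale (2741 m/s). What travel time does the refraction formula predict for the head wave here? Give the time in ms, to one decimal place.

130.4 ms

t = x/V₂ + 2h·√(V₂²−V₁²)/(V₁V₂).
√(V₂²−V₁²) = √(2741²−1330²) = 2396.7 m/s; delay term = 2·54.5·2396.7/(1330·2741) = 0.07166 s.
t = 161.0/2741 + 0.07166 = 0.13040 s.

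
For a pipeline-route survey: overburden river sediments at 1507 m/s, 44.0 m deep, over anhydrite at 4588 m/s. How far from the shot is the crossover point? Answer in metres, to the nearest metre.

x_cross = 2h·√((V₂+V₁)/(V₂−V₁)).
(V₂+V₁)/(V₂−V₁) = (4588+1507)/(4588−1507) = 1.9783; √ = 1.4065.
x_cross = 2·44.0·1.4065 = 123.77 m.

124 m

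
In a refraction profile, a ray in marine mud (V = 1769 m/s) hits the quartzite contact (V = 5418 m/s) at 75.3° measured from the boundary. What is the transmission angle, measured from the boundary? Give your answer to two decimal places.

Angle from the normal: 90° − 75.3° = 14.7°.
sin θ₁/V₁ = sin θ₂/V₂ ⇒ sin θ₂ = 5418·sin 14.7°/1769 = 5418·0.2538/1769 = 0.7772.
θ₂ = arcsin 0.7772 = 51.00° from the normal.
From the interface: 90° − 51.00° = 39.00°.

39.00°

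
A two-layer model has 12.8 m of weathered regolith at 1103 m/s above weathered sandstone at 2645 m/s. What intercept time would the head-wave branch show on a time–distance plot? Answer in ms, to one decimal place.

21.1 ms

θ_c = arcsin(V₁/V₂) = arcsin(1103/2645) = 24.65°; cos θ_c = 0.9089.
tᵢ = 2h·cos θ_c / V₁ = 2·12.8·0.9089 / 1103 = 0.02110 s.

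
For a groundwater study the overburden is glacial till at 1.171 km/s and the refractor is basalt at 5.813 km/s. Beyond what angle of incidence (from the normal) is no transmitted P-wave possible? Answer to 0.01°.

11.62°

Critical incidence: sin θ_c = V₁/V₂ = 1.171/5.813 = 0.2014.
θ_c = arcsin 0.2014 = 11.62°.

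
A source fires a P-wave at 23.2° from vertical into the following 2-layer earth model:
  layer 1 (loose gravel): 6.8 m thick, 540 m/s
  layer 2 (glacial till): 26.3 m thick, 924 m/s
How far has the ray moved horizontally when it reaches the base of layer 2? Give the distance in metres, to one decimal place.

26.9 m

p = sin θ₁/V₁ = sin 23.2°/540 = 7.2952e-04 s/m is conserved through the stack.
Layer 1: θ = 23.20°; offset = 6.8·tan 23.20° = 2.914 m.
Layer 2: sin θ = p·924 = 0.6741 → θ = 42.38°; offset = 26.3·tan 42.38° = 24.001 m.
Σ offsets = 26.915 m.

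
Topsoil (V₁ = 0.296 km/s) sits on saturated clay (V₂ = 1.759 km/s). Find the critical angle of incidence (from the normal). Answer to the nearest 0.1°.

At critical incidence the refracted ray runs along the interface (θ₂ = 90°), so sin θ_c = V₁/V₂.
θ_c = arcsin(0.296/1.759) = arcsin 0.1683 = 9.69°.

9.7°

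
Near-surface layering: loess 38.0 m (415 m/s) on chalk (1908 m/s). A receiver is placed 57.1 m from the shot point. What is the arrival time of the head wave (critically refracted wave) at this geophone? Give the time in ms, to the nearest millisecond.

209 ms

t = x/V₂ + 2h·√(V₂²−V₁²)/(V₁V₂).
√(V₂²−V₁²) = √(1908²−415²) = 1862.3 m/s; delay term = 2·38.0·1862.3/(415·1908) = 0.17875 s.
t = 57.1/1908 + 0.17875 = 0.20867 s.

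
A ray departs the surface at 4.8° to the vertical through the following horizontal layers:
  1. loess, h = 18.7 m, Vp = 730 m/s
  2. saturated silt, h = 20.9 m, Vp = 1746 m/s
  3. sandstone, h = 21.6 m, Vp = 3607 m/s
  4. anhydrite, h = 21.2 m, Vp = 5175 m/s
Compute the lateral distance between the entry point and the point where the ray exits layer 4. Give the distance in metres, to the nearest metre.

31 m

Ray parameter p = sin 4.8° / 730 m/s = 1.1463e-04 s/m.
Layer 1: θ = 4.80°; offset = 18.7·tan 4.80° = 1.570 m.
Layer 2: sin θ = p·1746 = 0.2001 → θ = 11.55°; offset = 20.9·tan 11.55° = 4.269 m.
Layer 3: sin θ = p·3607 = 0.4135 → θ = 24.42°; offset = 21.6·tan 24.42° = 9.808 m.
Layer 4: sin θ = p·5175 = 0.5932 → θ = 36.38°; offset = 21.2·tan 36.38° = 15.621 m.
Σ offsets = 31.269 m.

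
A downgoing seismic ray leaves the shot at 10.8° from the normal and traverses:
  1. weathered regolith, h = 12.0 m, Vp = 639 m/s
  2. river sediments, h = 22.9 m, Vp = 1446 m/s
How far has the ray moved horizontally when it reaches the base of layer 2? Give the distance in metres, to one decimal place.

13.0 m

Apply Snell's law at each interface; in layer i the horizontal offset is hᵢ·tan θᵢ.
Layer 1: θ = 10.80°; offset = 12.0·tan 10.80° = 2.289 m.
Layer 2: sin θ = 1446·sin 10.8°/639 = 0.4240, θ = 25.09°; offset = 22.9·tan 25.09° = 10.722 m.
Σ offsets = 13.011 m.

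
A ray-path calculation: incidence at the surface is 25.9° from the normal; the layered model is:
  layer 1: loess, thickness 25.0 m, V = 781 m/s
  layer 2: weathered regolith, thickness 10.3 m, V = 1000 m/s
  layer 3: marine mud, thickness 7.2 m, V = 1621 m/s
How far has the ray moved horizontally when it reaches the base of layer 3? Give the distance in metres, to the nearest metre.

p = sin θ₁/V₁ = sin 25.9°/781 = 5.5929e-04 s/m is conserved through the stack.
Layer 1: θ = 25.90°; offset = 25.0·tan 25.90° = 12.139 m.
Layer 2: sin θ = p·1000 = 0.5593 → θ = 34.01°; offset = 10.3·tan 34.01° = 6.949 m.
Layer 3: sin θ = p·1621 = 0.9066 → θ = 65.04°; offset = 7.2·tan 65.04° = 15.469 m.
Total horizontal offset = 34.557 m.

35 m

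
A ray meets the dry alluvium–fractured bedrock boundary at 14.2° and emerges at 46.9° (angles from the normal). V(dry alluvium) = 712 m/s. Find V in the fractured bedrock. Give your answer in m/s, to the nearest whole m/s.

Snell's law: sin 14.2°/V₁ = sin 46.9°/V₂.
V₂ = V₁·sin 46.9°/sin 14.2° = 712 × 2.9765 = 2119.28 m/s.

2119 m/s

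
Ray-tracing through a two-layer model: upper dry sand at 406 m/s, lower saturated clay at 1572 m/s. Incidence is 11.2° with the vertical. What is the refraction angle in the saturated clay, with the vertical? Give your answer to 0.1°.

Snell's law: sin θ₂ = (V₂/V₁)·sin θ₁ = (1572/406)·sin 11.2° = 0.7521.
θ₂ = sin⁻¹(0.7521) = 48.77° (from vertical).

48.8°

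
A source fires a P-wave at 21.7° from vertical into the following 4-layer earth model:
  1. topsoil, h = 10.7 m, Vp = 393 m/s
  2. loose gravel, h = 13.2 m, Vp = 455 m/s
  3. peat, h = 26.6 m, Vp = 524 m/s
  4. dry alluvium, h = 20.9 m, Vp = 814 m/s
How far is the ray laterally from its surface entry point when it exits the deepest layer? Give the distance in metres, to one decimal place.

50.5 m

Apply Snell's law at each interface; in layer i the horizontal offset is hᵢ·tan θᵢ.
Layer 1: θ = 21.70°; offset = 10.7·tan 21.70° = 4.258 m.
Layer 2: sin θ = 455·sin 21.7°/393 = 0.4281, θ = 25.35°; offset = 13.2·tan 25.35° = 6.252 m.
Layer 3: sin θ = 524·sin 21.7°/393 = 0.4930, θ = 29.54°; offset = 26.6·tan 29.54° = 15.073 m.
Layer 4: sin θ = 814·sin 21.7°/393 = 0.7658, θ = 49.98°; offset = 20.9·tan 49.98° = 24.891 m.
Σ offsets = 50.475 m.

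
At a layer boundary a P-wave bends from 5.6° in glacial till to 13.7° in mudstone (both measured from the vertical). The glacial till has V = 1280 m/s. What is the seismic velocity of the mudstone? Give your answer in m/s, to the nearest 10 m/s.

3110 m/s

Snell's law: sin 5.6°/V₁ = sin 13.7°/V₂.
V₂ = V₁·sin 13.7°/sin 5.6° = 1280 × 2.4270 = 3106.62 m/s.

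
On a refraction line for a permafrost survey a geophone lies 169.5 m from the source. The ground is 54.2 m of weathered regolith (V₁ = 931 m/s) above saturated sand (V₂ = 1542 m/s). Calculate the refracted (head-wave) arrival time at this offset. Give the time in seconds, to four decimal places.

θ_c = arcsin(V₁/V₂) = arcsin(931/1542) = 37.14°, cos θ_c = 0.7972.
Intercept time tᵢ = 2h cos θ_c / V₁ = 2·54.2·0.7972/931 = 0.09282 s.
t = x/V₂ + tᵢ = 169.5/1542 + 0.09282 = 0.20274 s.

0.2027 s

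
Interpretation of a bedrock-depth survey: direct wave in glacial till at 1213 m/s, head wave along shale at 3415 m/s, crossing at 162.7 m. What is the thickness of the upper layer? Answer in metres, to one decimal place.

56.1 m

h = (x_cross/2)·√((V₂−V₁)/(V₂+V₁)).
(V₂−V₁)/(V₂+V₁) = (3415−1213)/(3415+1213) = 0.4758; √ = 0.6898.
h = (162.7/2)·0.6898 = 56.11 m.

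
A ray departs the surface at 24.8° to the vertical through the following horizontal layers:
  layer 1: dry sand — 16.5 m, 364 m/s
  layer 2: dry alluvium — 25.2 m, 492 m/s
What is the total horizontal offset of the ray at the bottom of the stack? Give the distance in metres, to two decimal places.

24.97 m

p = sin θ₁/V₁ = sin 24.8°/364 = 1.1523e-03 s/m is conserved through the stack.
Layer 1: θ = 24.80°; offset = 16.5·tan 24.80° = 7.6241 m.
Layer 2: sin θ = p·492 = 0.5670 → θ = 34.54°; offset = 25.2·tan 34.54° = 17.3441 m.
Total horizontal offset = 24.9681 m.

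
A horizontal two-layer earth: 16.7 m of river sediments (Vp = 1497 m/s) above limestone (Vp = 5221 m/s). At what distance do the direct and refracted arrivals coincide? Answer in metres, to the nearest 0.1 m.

44.9 m

θ_c = arcsin(1497/5221) = 16.66°, so cos θ_c = 0.9580 and tᵢ = 2h cos θ_c/V₁ = 0.0214 s.
At crossover x/V₁ = x/V₂ + tᵢ ⇒ x = tᵢ/(1/V₁ − 1/V₂) = 0.02137/(6.6800e-04 − 1.9153e-04) = 44.86 m.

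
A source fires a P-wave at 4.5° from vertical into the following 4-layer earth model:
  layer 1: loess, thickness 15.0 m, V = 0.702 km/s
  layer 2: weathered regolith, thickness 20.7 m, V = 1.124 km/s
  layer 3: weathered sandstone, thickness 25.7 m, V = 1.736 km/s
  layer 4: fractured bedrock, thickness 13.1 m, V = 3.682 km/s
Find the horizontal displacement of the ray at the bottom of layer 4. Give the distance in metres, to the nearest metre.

Ray parameter p = sin 4.5° / 0.702 km/s = 1.1177e-01 s/km.
Layer 1: θ = 4.50°; offset = 15.0·tan 4.50° = 1.181 m.
Layer 2: sin θ = p·1.124 = 0.1256 → θ = 7.22°; offset = 20.7·tan 7.22° = 2.621 m.
Layer 3: sin θ = p·1.736 = 0.1940 → θ = 11.19°; offset = 25.7·tan 11.19° = 5.083 m.
Layer 4: sin θ = p·3.682 = 0.4115 → θ = 24.30°; offset = 13.1·tan 24.30° = 5.915 m.
Σ offsets = 14.800 m.

15 m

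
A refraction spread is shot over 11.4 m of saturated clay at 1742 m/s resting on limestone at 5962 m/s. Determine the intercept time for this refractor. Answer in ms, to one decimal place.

12.5 ms

tᵢ = 2h·√(V₂²−V₁²)/(V₁V₂).
√(V₂²−V₁²) = √(5962²−1742²) = 5701.8 m/s.
tᵢ = 2·11.4·5701.8/(1742·5962) = 0.01252 s.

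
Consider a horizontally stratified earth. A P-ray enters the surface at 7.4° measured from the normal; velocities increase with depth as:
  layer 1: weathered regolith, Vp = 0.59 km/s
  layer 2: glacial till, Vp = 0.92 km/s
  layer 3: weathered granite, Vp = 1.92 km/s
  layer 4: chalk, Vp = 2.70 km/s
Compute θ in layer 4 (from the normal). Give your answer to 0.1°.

36.1°

Ray parameter p = sin 7.4° / 0.59 = 2.1830e-01 s/km.
sin θ_4 = p·V_4 = 2.1830e-01 × 2.70 = 0.5894.
θ_4 = 36.11° from the vertical.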